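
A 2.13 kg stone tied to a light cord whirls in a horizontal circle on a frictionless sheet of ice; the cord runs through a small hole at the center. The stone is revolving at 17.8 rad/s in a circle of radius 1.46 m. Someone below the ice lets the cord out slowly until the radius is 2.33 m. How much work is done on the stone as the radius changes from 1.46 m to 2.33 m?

W ≈ -437 J

The constraining force is radial, so m r² ω about the center is conserved.
ω₂ = ω₁ (r₁/r₂)² = (17.8)(1.46/2.33)² = 6.989 rad/s.
W = ΔKE = ½m(v₂² − v₁²) = -436.9 J.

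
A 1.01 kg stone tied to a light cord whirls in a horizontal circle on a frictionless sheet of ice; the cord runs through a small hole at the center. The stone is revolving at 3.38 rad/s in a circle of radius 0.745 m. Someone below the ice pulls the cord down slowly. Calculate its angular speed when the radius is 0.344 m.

The constraining force is radial, so m r² ω about the center is conserved.
ω₂ = ω₁ (r₁/r₂)² = (3.38)(0.745/0.344)² = 15.85 rad/s.

ω₂ ≈ 15.9 rad/s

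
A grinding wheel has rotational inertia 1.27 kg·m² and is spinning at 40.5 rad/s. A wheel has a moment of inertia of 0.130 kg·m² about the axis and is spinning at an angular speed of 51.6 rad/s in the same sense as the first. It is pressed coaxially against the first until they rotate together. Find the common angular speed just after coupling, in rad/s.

No external torque acts about the common axis, so total angular momentum is conserved.
Taking A's sense as positive: L = (1.270)(40.5) + (0.1300)(51.6) = 58.14 kg·m²·rad/s.
Combined I = 1.270 + 0.1300 = 1.400 kg·m².
ω_f = L / I = 58.14 / 1.400 = 41.53 rad/s.

|ω_f| ≈ 41.5 rad/s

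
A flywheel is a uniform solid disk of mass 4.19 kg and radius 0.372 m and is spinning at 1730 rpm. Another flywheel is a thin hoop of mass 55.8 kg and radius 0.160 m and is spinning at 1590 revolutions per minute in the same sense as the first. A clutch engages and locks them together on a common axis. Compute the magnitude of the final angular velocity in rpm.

No external torque acts about the common axis, so total angular momentum is conserved.
Moments of inertia: I_A = ½(4.19)(0.372)² = 0.2899 kg·m²; I_B = (55.8)(0.160)² = 1.428 kg·m².
Taking A's sense as positive: L = (0.2899)(1730) + (1.428)(1590) = 2773 kg·m²·rpm.
Combined I = 0.2899 + 1.428 = 1.718 kg·m².
ω_f = L / I = 2773 / 1.718 = 1614 rpm.

|ω_f| ≈ 1610 rpm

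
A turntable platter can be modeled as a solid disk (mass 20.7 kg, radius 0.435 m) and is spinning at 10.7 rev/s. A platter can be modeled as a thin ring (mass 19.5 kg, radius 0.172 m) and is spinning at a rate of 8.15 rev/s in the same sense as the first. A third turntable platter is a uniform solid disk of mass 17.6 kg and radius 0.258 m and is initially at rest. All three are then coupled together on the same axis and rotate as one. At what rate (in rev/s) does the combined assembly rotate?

|ω_f| ≈ 8.22 rev/s

No external torque acts about the common axis, so total angular momentum is conserved.
Moments of inertia: I_A = ½(20.7)(0.435)² = 1.958 kg·m²; I_B = (19.5)(0.172)² = 0.5769 kg·m²; I_C = ½(17.6)(0.258)² = 0.5858 kg·m².
Taking A's sense as positive: L = (1.958)(10.7) + (0.5769)(8.15) = 25.66 kg·m²·rev/s.
Combined I = 1.958 + 0.5769 + 0.5858 = 3.121 kg·m².
ω_f = L / I = 25.66 / 3.121 = 8.221 rev/s.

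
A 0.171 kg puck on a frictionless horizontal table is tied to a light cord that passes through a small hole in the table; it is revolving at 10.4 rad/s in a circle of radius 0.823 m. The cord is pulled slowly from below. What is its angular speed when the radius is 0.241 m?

ω₂ ≈ 121 rad/s

The constraining force is radial, so m r² ω about the center is conserved.
ω₂ = ω₁ (r₁/r₂)² = (10.4)(0.823/0.241)² = 121.3 rad/s.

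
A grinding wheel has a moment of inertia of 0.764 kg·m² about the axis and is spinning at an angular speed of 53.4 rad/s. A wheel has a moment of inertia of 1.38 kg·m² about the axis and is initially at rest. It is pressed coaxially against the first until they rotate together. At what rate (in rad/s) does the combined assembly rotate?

|ω_f| ≈ 19.0 rad/s

No external torque acts about the common axis, so total angular momentum is conserved.
Taking A's sense as positive: L = (0.7640)(53.4) = 40.80 kg·m²·rad/s.
Combined I = 0.7640 + 1.380 = 2.144 kg·m².
ω_f = L / I = 40.80 / 2.144 = 19.03 rad/s.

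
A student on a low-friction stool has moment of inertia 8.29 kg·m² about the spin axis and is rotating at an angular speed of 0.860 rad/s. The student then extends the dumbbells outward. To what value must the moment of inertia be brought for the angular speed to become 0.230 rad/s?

I₂ ≈ 31.0 kg·m²

No external torque acts about the spin axis, so angular momentum is conserved.
I₂ = I₁ω₁ / ω₂ = (8.29)(0.860) / (0.230) = 31.00 kg·m².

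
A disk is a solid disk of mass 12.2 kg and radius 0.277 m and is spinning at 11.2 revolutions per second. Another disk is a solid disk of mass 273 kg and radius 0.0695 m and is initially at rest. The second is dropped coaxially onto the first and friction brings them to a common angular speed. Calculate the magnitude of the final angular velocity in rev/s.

|ω_f| ≈ 4.65 rev/s

The coupling torques are internal; angular momentum about the shared axis is conserved.
Moments of inertia: I_A = ½(12.2)(0.277)² = 0.4680 kg·m²; I_B = ½(273)(0.0695)² = 0.6593 kg·m².
Taking A's sense as positive: L = (0.4680)(11.2) = 5.242 kg·m²·rev/s.
Combined I = 0.4680 + 0.6593 = 1.127 kg·m².
ω_f = L / I = 5.242 / 1.127 = 4.650 rev/s.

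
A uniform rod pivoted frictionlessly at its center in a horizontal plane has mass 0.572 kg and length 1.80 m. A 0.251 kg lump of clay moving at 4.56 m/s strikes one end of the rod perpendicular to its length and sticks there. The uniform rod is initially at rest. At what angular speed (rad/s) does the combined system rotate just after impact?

The axle reaction passes through the pivot and exerts no torque about it; angular momentum about the pivot is conserved through the impact.
I_p = (1/12)(0.572)(1.80)² = 0.1544 kg·m². Taking the sense of the lump of clay's angular momentum as positive, L_{lump} = m v R = (0.251)(4.56)(1.80/2) = 1.030 kg·m²/s.
L_i = 0 + 1.030 = 1.030 kg·m²/s.
After sticking, I_f = I_p + m R² = 0.1544 + (0.251)(1.80/2)² = 0.3578 kg·m².
ω_f = L_i / I_f = 1.030 / 0.3578 = 2.879 rad/s.

|ω_f| ≈ 2.88 rad/s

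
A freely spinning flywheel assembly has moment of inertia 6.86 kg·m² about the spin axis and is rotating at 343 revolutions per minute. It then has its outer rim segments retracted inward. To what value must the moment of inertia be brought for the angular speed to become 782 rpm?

No external torque acts about the spin axis, so angular momentum is conserved.
I₂ = I₁ω₁ / ω₂ = (6.86)(343) / (782) = 3.009 kg·m².

I₂ ≈ 3.01 kg·m²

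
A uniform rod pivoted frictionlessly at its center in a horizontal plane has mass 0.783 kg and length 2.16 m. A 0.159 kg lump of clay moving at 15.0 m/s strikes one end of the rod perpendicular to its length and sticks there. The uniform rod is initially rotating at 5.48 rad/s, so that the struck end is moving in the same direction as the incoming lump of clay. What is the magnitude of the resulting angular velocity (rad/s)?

|ω_f| ≈ 8.66 rad/s

The axle reaction passes through the pivot and exerts no torque about it; angular momentum about the pivot is conserved through the impact.
I_p = (1/12)(0.783)(2.16)² = 0.3044 kg·m². Taking the sense of the lump of clay's angular momentum as positive, L_{lump} = m v R = (0.159)(15.0)(2.16/2) = 2.576 kg·m²/s.
L_i = +I_p ω_p + m v R = +(0.3044)(5.48) + 2.576 = 4.244 kg·m²/s.
After sticking, I_f = I_p + m R² = 0.3044 + (0.159)(2.16/2)² = 0.4899 kg·m².
ω_f = L_i / I_f = 4.244 / 0.4899 = 8.663 rad/s.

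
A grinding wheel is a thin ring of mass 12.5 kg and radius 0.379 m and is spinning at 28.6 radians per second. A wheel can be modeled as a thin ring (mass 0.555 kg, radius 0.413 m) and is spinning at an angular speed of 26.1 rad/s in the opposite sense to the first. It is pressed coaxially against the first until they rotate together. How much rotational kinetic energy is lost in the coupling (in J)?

No external torque acts about the common axis, so total angular momentum is conserved.
Moments of inertia: I_A = (12.5)(0.379)² = 1.796 kg·m²; I_B = (0.555)(0.413)² = 0.09467 kg·m².
Taking A's sense as positive: L = (1.796)(28.6) − (0.09467)(26.1) = 48.88 kg·m²·rad/s.
Combined I = 1.796 + 0.09467 = 1.890 kg·m².
ω_f = L / I = 48.88 / 1.890 = 25.86 rad/s.
KE_i = ½ΣIω² = 766.6 J; KE_f = ½(1.890)(25.86)² = 632.0 J.

ΔKE lost ≈ 135 J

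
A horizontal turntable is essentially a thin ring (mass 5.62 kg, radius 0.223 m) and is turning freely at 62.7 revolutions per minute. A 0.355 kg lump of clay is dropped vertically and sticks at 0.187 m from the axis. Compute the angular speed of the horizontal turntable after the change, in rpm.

ω_f ≈ 60.0 rpm

The added mass arrives with no angular momentum about the axis, and any external torque about the axis is negligible, so the system's angular momentum is conserved.
I_p = (5.62)(0.223)² = 0.2795 kg·m².
Added inertia Σmr² = (0.355)(0.187)² = 0.01241 kg·m²; I_f = 0.2795 + 0.01241 = 0.2919 kg·m².
ω_f = I_p ω_i / I_f = (0.2795)(62.7) / 0.2919 = 60.03 rpm.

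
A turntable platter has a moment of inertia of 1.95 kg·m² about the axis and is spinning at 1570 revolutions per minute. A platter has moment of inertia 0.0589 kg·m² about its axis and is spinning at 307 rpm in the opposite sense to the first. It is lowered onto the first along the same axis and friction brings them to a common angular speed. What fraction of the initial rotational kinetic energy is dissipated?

The coupling torques are internal; angular momentum about the shared axis is conserved.
Taking A's sense as positive: L = (1.950)(1570) − (0.05890)(307) = 3043 kg·m²·rpm.
Combined I = 1.950 + 0.05890 = 2.009 kg·m².
ω_f = L / I = 3043 / 2.009 = 1515 rpm.
KE_i = ½ΣIω² = 26390 J; KE_f = ½(2.009)(158.6)² = 25280 J.
Fraction dissipated = (KE_i − KE_f)/KE_i = 0.04186.

fraction ≈ 0.0419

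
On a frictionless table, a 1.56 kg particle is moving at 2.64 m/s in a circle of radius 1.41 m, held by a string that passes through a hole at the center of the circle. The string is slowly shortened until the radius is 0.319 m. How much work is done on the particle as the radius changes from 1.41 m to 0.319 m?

W ≈ 101 J

The only horizontal force on the mass is along the cord (radial), so it exerts no torque about the hole and angular momentum m v r is conserved.
v₂ = v₁ r₁ / r₂ = (2.64)(1.41) / (0.319) = 11.67 m/s.
W = ΔKE = ½m(v₂² − v₁²) = 100.8 J.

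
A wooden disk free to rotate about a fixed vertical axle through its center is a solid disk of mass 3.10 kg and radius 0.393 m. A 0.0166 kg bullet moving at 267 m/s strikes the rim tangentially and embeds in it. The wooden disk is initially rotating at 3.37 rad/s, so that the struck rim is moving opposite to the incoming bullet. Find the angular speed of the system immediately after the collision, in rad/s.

|ω_f| ≈ 3.86 rad/s

The axle reaction passes through the axle and exerts no torque about it; angular momentum about the axle is conserved through the impact.
I_p = ½(3.10)(0.393)² = 0.2394 kg·m². Taking the sense of the bullet's angular momentum as positive, L_{bullet} = m v R = (0.0166)(267)(0.393) = 1.742 kg·m²/s.
L_i = −I_p ω_p + m v R = −(0.2394)(3.37) + 1.742 = 0.9351 kg·m²/s.
After sticking, I_f = I_p + m R² = 0.2394 + (0.0166)(0.393)² = 0.2420 kg·m².
ω_f = L_i / I_f = 0.9351 / 0.2420 = 3.865 rad/s.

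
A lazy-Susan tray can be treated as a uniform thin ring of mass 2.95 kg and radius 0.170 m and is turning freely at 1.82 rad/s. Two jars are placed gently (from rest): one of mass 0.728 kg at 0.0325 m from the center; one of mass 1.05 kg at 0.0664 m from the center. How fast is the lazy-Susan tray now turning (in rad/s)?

ω_f ≈ 1.71 rad/s

No external torque acts about the center; L_before = L_after.
I_p = (2.95)(0.170)² = 0.08526 kg·m².
Added inertia Σmr² = (0.728)(0.0325)² + (1.05)(0.0664)² = 0.005398 kg·m²; I_f = 0.08526 + 0.005398 = 0.09065 kg·m².
ω_f = I_p ω_i / I_f = (0.08526)(1.82) / 0.09065 = 1.712 rad/s.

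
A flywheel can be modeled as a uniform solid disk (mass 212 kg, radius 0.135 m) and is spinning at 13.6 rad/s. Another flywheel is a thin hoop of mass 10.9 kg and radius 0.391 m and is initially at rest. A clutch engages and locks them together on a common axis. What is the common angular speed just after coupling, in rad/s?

The coupling torques are internal; angular momentum about the shared axis is conserved.
Moments of inertia: I_A = ½(212)(0.135)² = 1.932 kg·m²; I_B = (10.9)(0.391)² = 1.666 kg·m².
Taking A's sense as positive: L = (1.932)(13.6) = 26.27 kg·m²·rad/s.
Combined I = 1.932 + 1.666 = 3.598 kg·m².
ω_f = L / I = 26.27 / 3.598 = 7.302 rad/s.

|ω_f| ≈ 7.30 rad/s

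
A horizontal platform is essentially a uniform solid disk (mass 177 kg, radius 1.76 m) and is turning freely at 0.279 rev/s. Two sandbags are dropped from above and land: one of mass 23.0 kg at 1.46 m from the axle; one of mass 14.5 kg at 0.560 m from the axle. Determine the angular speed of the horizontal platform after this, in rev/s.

The added mass arrives with no angular momentum about the axle, and any external torque about the axle is negligible, so the system's angular momentum is conserved.
I_p = ½(177)(1.76)² = 274.1 kg·m².
Added inertia Σmr² = (23.0)(1.46)² + (14.5)(0.560)² = 53.57 kg·m²; I_f = 274.1 + 53.57 = 327.7 kg·m².
ω_f = I_p ω_i / I_f = (274.1)(0.279) / 327.7 = 0.2334 rev/s.

ω_f ≈ 0.233 rev/s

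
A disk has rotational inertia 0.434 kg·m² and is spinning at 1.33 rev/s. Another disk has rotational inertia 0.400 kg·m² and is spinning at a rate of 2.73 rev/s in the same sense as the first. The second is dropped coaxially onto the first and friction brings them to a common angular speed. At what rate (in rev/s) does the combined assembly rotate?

|ω_f| ≈ 2.00 rev/s

No external torque acts about the common axis, so total angular momentum is conserved.
Taking A's sense as positive: L = (0.4340)(1.33) + (0.4000)(2.73) = 1.669 kg·m²·rev/s.
Combined I = 0.4340 + 0.4000 = 0.8340 kg·m².
ω_f = L / I = 1.669 / 0.8340 = 2.001 rev/s.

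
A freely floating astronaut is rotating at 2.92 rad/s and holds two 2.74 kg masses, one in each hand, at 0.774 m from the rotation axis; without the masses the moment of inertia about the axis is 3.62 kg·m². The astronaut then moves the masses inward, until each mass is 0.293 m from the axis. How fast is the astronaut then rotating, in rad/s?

ω₂ ≈ 4.93 rad/s

No external torque acts about the spin axis, so angular momentum is conserved.
I₁ = 3.62 + 2(2.74)(0.774)² = 6.903 kg·m²; I₂ = 3.62 + 2(2.74)(0.293)² = 4.090 kg·m².
ω₂ = I₁ω₁ / I₂ = (6.903)(2.92 rad/s) / (4.090) = 4.928 rad/s.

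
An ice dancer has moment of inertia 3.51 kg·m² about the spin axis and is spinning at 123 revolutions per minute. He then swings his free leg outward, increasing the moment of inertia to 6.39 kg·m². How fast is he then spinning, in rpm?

With no external torque about the axis, L is conserved: I₁ω₁ = I₂ω₂.
ω₂ = I₁ω₁ / I₂ = (3.510)(123 rpm) / (6.390) = 67.56 rpm.

ω₂ ≈ 67.6 rpm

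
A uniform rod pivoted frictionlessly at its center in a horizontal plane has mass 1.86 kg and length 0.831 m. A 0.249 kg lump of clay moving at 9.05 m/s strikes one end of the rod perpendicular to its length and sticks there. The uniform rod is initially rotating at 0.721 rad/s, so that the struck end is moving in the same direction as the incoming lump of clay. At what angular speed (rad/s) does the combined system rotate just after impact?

|ω_f| ≈ 6.76 rad/s

About the pivot the impulsive forces during the collision are internal, so angular momentum about that axis is conserved.
I_p = (1/12)(1.86)(0.831)² = 0.1070 kg·m². Taking the sense of the lump of clay's angular momentum as positive, L_{lump} = m v R = (0.249)(9.05)(0.831/2) = 0.9363 kg·m²/s.
L_i = +I_p ω_p + m v R = +(0.1070)(0.721) + 0.9363 = 1.013 kg·m²/s.
After sticking, I_f = I_p + m R² = 0.1070 + (0.249)(0.831/2)² = 0.1500 kg·m².
ω_f = L_i / I_f = 1.013 / 0.1500 = 6.755 rad/s.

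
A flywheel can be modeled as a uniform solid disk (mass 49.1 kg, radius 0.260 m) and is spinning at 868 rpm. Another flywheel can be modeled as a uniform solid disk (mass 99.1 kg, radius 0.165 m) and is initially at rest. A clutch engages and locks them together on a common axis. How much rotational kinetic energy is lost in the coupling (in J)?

ΔKE lost ≈ 3070 J

The coupling torques are internal; angular momentum about the shared axis is conserved.
Moments of inertia: I_A = ½(49.1)(0.260)² = 1.660 kg·m²; I_B = ½(99.1)(0.165)² = 1.349 kg·m².
Taking A's sense as positive: L = (1.660)(868) = 1441 kg·m²·rpm.
Combined I = 1.660 + 1.349 = 3.009 kg·m².
ω_f = L / I = 1441 / 3.009 = 478.8 rpm.
KE_i = ½ΣIω² = 6856 J; KE_f = ½(3.009)(50.14)² = 3782 J.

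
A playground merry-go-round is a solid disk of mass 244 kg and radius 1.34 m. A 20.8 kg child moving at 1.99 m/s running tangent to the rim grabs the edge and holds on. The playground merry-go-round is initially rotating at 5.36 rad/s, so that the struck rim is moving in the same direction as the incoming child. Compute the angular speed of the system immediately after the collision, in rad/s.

About the axle the impulsive forces during the collision are internal, so angular momentum about that axis is conserved.
I_p = ½(244)(1.34)² = 219.1 kg·m². Taking the sense of the child's angular momentum as positive, L_{child} = m v R = (20.8)(1.99)(1.34) = 55.47 kg·m²/s.
L_i = +I_p ω_p + m v R = +(219.1)(5.36) + 55.47 = 1230 kg·m²/s.
After sticking, I_f = I_p + m R² = 219.1 + (20.8)(1.34)² = 256.4 kg·m².
ω_f = L_i / I_f = 1230 / 256.4 = 4.796 rad/s.

|ω_f| ≈ 4.80 rad/s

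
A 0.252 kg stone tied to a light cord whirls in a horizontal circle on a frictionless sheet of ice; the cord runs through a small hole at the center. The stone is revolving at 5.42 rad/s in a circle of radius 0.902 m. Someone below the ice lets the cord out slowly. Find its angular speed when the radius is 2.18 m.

ω₂ ≈ 0.928 rad/s

The constraining force is radial, so m r² ω about the center is conserved.
ω₂ = ω₁ (r₁/r₂)² = (5.42)(0.902/2.18)² = 0.9279 rad/s.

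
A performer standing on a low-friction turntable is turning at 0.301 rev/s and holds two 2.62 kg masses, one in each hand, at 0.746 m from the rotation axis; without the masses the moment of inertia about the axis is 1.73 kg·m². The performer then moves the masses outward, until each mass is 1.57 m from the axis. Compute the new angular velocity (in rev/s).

ω₂ ≈ 0.0955 rev/s

No external torque acts about the spin axis, so angular momentum is conserved.
I₁ = 1.73 + 2(2.62)(0.746)² = 4.646 kg·m²; I₂ = 1.73 + 2(2.62)(1.57)² = 14.65 kg·m².
ω₂ = I₁ω₁ / I₂ = (4.646)(0.301 rev/s) / (14.65) = 0.09549 rev/s.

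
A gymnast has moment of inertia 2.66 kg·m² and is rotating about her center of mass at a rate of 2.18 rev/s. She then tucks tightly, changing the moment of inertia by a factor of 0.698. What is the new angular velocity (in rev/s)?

ω₂ ≈ 3.12 rev/s

No external torque acts about the spin axis, so angular momentum is conserved.
I₂ = 0.698 × 2.66 = 1.857 kg·m².
ω₂ = I₁ω₁ / I₂ = (2.660)(2.18 rev/s) / (1.857) = 3.123 rev/s.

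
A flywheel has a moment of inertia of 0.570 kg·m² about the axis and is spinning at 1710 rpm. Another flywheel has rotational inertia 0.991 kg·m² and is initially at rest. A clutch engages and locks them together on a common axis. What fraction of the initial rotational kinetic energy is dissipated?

The coupling torques are internal; angular momentum about the shared axis is conserved.
Taking A's sense as positive: L = (0.5700)(1710) = 974.7 kg·m²·rpm.
Combined I = 0.5700 + 0.9910 = 1.561 kg·m².
ω_f = L / I = 974.7 / 1.561 = 624.4 rpm.
KE_i = ½ΣIω² = 9139 J; KE_f = ½(1.561)(65.39)² = 3337 J.
Fraction dissipated = (KE_i − KE_f)/KE_i = 0.6348.

fraction ≈ 0.635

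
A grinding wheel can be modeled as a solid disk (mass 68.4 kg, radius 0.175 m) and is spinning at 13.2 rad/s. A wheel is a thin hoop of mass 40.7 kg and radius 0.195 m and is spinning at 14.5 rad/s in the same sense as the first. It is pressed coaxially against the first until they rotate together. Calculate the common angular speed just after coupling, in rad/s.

No external torque acts about the common axis, so total angular momentum is conserved.
Moments of inertia: I_A = ½(68.4)(0.175)² = 1.047 kg·m²; I_B = (40.7)(0.195)² = 1.548 kg·m².
Taking A's sense as positive: L = (1.047)(13.2) + (1.548)(14.5) = 36.27 kg·m²·rad/s.
Combined I = 1.047 + 1.548 = 2.595 kg·m².
ω_f = L / I = 36.27 / 2.595 = 13.98 rad/s.

|ω_f| ≈ 14.0 rad/s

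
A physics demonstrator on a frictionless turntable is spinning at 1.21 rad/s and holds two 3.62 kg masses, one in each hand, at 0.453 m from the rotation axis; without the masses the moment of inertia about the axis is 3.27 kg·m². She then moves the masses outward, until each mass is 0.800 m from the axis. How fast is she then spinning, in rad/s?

ω₂ ≈ 0.728 rad/s

No external torque acts about the spin axis, so angular momentum is conserved.
I₁ = 3.27 + 2(3.62)(0.453)² = 4.756 kg·m²; I₂ = 3.27 + 2(3.62)(0.800)² = 7.904 kg·m².
ω₂ = I₁ω₁ / I₂ = (4.756)(1.21 rad/s) / (7.904) = 0.7281 rad/s.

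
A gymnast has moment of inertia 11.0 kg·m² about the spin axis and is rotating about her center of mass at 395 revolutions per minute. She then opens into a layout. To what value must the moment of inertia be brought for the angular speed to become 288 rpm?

With no external torque about the axis, L is conserved: I₁ω₁ = I₂ω₂.
I₂ = I₁ω₁ / ω₂ = (11.0)(395) / (288) = 15.09 kg·m².

I₂ ≈ 15.1 kg·m²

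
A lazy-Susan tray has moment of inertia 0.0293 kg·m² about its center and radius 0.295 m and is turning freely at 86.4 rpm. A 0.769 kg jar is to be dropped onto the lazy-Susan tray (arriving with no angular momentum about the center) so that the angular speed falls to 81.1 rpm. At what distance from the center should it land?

r ≈ 0.0499 m

No external torque acts about the center; L_before = L_after.
I_p ω_i = (I_p + m r²) ω_f ⇒ m r² = I_p(ω_i/ω_f − 1) = 0.02930(86.4/81.1 − 1) = 0.001915 kg·m².
r = √(0.001915/0.769) = 0.04990 m.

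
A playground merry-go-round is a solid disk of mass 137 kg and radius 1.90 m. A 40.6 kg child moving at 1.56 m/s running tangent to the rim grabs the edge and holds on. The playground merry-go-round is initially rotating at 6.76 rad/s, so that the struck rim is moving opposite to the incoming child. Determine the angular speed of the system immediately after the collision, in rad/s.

|ω_f| ≈ 3.94 rad/s

About the axle the impulsive forces during the collision are internal, so angular momentum about that axis is conserved.
I_p = ½(137)(1.90)² = 247.3 kg·m². Taking the sense of the child's angular momentum as positive, L_{child} = m v R = (40.6)(1.56)(1.90) = 120.3 kg·m²/s.
L_i = −I_p ω_p + m v R = −(247.3)(6.76) + 120.3 = -1551 kg·m²/s.
After sticking, I_f = I_p + m R² = 247.3 + (40.6)(1.90)² = 393.9 kg·m².
ω_f = L_i / I_f = -1551 / 393.9 = -3.939 rad/s.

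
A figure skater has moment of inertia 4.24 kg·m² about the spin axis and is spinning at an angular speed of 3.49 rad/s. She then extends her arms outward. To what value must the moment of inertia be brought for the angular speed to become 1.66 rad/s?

No external torque acts about the spin axis, so angular momentum is conserved.
I₂ = I₁ω₁ / ω₂ = (4.24)(3.49) / (1.66) = 8.914 kg·m².

I₂ ≈ 8.91 kg·m²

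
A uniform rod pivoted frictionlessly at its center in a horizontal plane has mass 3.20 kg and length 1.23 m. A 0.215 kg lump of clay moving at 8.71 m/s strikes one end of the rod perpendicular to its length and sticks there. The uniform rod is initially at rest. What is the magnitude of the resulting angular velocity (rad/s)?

|ω_f| ≈ 2.38 rad/s

The axle reaction passes through the pivot and exerts no torque about it; angular momentum about the pivot is conserved through the impact.
I_p = (1/12)(3.20)(1.23)² = 0.4034 kg·m². Taking the sense of the lump of clay's angular momentum as positive, L_{lump} = m v R = (0.215)(8.71)(1.23/2) = 1.152 kg·m²/s.
L_i = 0 + 1.152 = 1.152 kg·m²/s.
After sticking, I_f = I_p + m R² = 0.4034 + (0.215)(1.23/2)² = 0.4848 kg·m².
ω_f = L_i / I_f = 1.152 / 0.4848 = 2.376 rad/s.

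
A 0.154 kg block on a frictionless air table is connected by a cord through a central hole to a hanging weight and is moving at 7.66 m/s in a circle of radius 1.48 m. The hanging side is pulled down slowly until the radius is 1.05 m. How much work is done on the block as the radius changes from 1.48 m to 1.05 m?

W ≈ 4.46 J

The only horizontal force on the mass is along the cord (radial), so it exerts no torque about the hole and angular momentum m v r is conserved.
v₂ = v₁ r₁ / r₂ = (7.66)(1.48) / (1.05) = 10.80 m/s.
W = ΔKE = ½m(v₂² − v₁²) = 4.458 J.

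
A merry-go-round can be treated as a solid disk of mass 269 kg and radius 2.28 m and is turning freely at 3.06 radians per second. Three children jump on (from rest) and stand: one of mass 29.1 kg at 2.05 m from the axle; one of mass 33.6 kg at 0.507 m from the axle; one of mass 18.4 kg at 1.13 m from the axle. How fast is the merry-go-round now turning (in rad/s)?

ω_f ≈ 2.51 rad/s

No external torque acts about the axle; L_before = L_after.
I_p = ½(269)(2.28)² = 699.2 kg·m².
Added inertia Σmr² = (29.1)(2.05)² + (33.6)(0.507)² + (18.4)(1.13)² = 154.4 kg·m²; I_f = 699.2 + 154.4 = 853.6 kg·m².
ω_f = I_p ω_i / I_f = (699.2)(3.06) / 853.6 = 2.506 rad/s.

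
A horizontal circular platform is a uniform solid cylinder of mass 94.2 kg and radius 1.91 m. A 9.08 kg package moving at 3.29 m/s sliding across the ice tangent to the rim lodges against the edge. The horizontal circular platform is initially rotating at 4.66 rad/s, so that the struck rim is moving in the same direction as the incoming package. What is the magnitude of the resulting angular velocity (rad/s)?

The axle reaction passes through the central axle and exerts no torque about it; angular momentum about the central axle is conserved through the impact.
I_p = ½(94.2)(1.91)² = 171.8 kg·m². Taking the sense of the package's angular momentum as positive, L_{package} = m v R = (9.08)(3.29)(1.91) = 57.06 kg·m²/s.
L_i = +I_p ω_p + m v R = +(171.8)(4.66) + 57.06 = 857.8 kg·m²/s.
After sticking, I_f = I_p + m R² = 171.8 + (9.08)(1.91)² = 205.0 kg·m².
ω_f = L_i / I_f = 857.8 / 205.0 = 4.185 rad/s.

|ω_f| ≈ 4.19 rad/s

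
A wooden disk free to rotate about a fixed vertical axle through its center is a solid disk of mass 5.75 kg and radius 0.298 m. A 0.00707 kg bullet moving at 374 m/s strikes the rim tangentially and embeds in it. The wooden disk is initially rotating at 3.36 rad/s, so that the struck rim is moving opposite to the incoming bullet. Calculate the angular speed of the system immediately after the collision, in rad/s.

About the axle the impulsive forces during the collision are internal, so angular momentum about that axis is conserved.
I_p = ½(5.75)(0.298)² = 0.2553 kg·m². Taking the sense of the bullet's angular momentum as positive, L_{bullet} = m v R = (0.00707)(374)(0.298) = 0.7880 kg·m²/s.
L_i = −I_p ω_p + m v R = −(0.2553)(3.36) + 0.7880 = -0.06988 kg·m²/s.
After sticking, I_f = I_p + m R² = 0.2553 + (0.00707)(0.298)² = 0.2559 kg·m².
ω_f = L_i / I_f = -0.06988 / 0.2559 = -0.2730 rad/s.

|ω_f| ≈ 0.273 rad/s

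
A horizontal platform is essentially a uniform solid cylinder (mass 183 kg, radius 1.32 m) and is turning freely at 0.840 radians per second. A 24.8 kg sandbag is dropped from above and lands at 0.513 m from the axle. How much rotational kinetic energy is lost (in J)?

The added mass arrives with no angular momentum about the axle, and any external torque about the axle is negligible, so the system's angular momentum is conserved.
I_p = ½(183)(1.32)² = 159.4 kg·m².
Added inertia Σmr² = (24.8)(0.513)² = 6.527 kg·m²; I_f = 159.4 + 6.527 = 166.0 kg·m².
ω_f = I_p ω_i / I_f = (159.4)(0.840) / 166.0 = 0.8070 rad/s.
KE_i = ½(159.4)(0.8400 rad/s)² = 56.25 J; KE_f = ½(166.0)(0.8070)² = 54.03 J.

energy lost ≈ 2.21 J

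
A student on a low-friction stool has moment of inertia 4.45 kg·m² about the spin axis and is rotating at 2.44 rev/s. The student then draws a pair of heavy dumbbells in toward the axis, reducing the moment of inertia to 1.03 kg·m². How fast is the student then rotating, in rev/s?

No external torque acts about the spin axis, so angular momentum is conserved.
ω₂ = I₁ω₁ / I₂ = (4.450)(2.44 rev/s) / (1.030) = 10.54 rev/s.

ω₂ ≈ 10.5 rev/s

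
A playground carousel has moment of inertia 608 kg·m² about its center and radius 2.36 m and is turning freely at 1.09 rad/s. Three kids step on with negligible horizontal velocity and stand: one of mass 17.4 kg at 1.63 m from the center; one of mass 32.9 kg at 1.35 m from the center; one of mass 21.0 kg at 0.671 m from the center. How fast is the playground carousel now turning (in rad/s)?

ω_f ≈ 0.916 rad/s

No external torque acts about the center; L_before = L_after.
Added inertia Σmr² = (17.4)(1.63)² + (32.9)(1.35)² + (21.0)(0.671)² = 115.6 kg·m²; I_f = 608.0 + 115.6 = 723.6 kg·m².
ω_f = I_p ω_i / I_f = (608.0)(1.09) / 723.6 = 0.9158 rad/s.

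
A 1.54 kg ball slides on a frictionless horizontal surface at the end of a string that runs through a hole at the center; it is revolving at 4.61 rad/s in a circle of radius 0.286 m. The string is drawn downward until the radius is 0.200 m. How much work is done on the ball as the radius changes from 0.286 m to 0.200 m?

W ≈ 1.40 J

The constraining force is radial, so m r² ω about the center is conserved.
ω₂ = ω₁ (r₁/r₂)² = (4.61)(0.286/0.200)² = 9.427 rad/s.
W = ΔKE = ½m(v₂² − v₁²) = 1.399 J.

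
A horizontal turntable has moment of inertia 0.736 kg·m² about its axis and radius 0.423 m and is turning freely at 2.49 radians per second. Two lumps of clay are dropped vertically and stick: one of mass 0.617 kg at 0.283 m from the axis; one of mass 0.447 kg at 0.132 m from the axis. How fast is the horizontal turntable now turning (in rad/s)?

ω_f ≈ 2.31 rad/s

The added mass arrives with no angular momentum about the axis, and any external torque about the axis is negligible, so the system's angular momentum is conserved.
Added inertia Σmr² = (0.617)(0.283)² + (0.447)(0.132)² = 0.05720 kg·m²; I_f = 0.7360 + 0.05720 = 0.7932 kg·m².
ω_f = I_p ω_i / I_f = (0.7360)(2.49) / 0.7932 = 2.310 rad/s.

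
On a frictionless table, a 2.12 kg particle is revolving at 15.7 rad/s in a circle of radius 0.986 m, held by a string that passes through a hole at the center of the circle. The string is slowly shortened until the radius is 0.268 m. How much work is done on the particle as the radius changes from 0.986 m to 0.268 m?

W ≈ 3180 J

The constraining force is radial, so m r² ω about the center is conserved.
ω₂ = ω₁ (r₁/r₂)² = (15.7)(0.986/0.268)² = 212.5 rad/s.
W = ΔKE = ½m(v₂² − v₁²) = 3184 J.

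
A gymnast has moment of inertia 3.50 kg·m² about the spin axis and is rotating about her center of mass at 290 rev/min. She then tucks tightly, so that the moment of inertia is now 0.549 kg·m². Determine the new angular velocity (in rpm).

No external torque acts about the spin axis, so angular momentum is conserved.
ω₂ = I₁ω₁ / I₂ = (3.500)(290 rpm) / (0.5490) = 1849 rpm.

ω₂ ≈ 1850 rpm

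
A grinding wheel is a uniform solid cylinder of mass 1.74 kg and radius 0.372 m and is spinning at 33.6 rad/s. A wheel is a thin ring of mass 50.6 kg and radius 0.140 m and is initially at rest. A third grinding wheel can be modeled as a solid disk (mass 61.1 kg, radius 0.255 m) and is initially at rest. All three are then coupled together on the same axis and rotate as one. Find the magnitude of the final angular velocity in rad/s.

|ω_f| ≈ 1.31 rad/s

The coupling torques are internal; angular momentum about the shared axis is conserved.
Moments of inertia: I_A = ½(1.74)(0.372)² = 0.1204 kg·m²; I_B = (50.6)(0.140)² = 0.9918 kg·m²; I_C = ½(61.1)(0.255)² = 1.987 kg·m².
Taking A's sense as positive: L = (0.1204)(33.6) = 4.045 kg·m²·rad/s.
Combined I = 0.1204 + 0.9918 + 1.987 = 3.099 kg·m².
ω_f = L / I = 4.045 / 3.099 = 1.305 rad/s.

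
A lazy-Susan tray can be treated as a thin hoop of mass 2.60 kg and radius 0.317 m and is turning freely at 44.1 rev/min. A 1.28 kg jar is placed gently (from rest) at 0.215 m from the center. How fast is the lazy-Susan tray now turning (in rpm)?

ω_f ≈ 36.0 rpm

No external torque acts about the center; L_before = L_after.
I_p = (2.60)(0.317)² = 0.2613 kg·m².
Added inertia Σmr² = (1.28)(0.215)² = 0.05917 kg·m²; I_f = 0.2613 + 0.05917 = 0.3204 kg·m².
ω_f = I_p ω_i / I_f = (0.2613)(44.1) / 0.3204 = 35.96 rpm.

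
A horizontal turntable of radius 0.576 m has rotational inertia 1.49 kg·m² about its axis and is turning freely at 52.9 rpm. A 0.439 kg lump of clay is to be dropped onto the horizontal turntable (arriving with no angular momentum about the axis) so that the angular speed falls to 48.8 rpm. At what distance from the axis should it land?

No external torque acts about the axis; L_before = L_after.
I_p ω_i = (I_p + m r²) ω_f ⇒ m r² = I_p(ω_i/ω_f − 1) = 1.490(52.9/48.8 − 1) = 0.1252 kg·m².
r = √(0.1252/0.439) = 0.5340 m.

r ≈ 0.534 m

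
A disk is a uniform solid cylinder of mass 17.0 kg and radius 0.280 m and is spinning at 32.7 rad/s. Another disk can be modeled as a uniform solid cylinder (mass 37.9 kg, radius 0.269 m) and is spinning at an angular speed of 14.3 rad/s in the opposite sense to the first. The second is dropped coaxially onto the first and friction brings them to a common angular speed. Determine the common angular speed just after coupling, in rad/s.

|ω_f| ≈ 1.07 rad/s

No external torque acts about the common axis, so total angular momentum is conserved.
Moments of inertia: I_A = ½(17.0)(0.280)² = 0.6664 kg·m²; I_B = ½(37.9)(0.269)² = 1.371 kg·m².
Taking A's sense as positive: L = (0.6664)(32.7) − (1.371)(14.3) = 2.183 kg·m²·rad/s.
Combined I = 0.6664 + 1.371 = 2.038 kg·m².
ω_f = L / I = 2.183 / 2.038 = 1.071 rad/s.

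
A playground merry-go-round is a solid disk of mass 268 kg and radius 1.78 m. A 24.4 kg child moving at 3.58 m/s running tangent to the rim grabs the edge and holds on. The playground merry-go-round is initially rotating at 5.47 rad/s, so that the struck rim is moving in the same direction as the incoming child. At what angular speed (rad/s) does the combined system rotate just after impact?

The axle reaction passes through the axle and exerts no torque about it; angular momentum about the axle is conserved through the impact.
I_p = ½(268)(1.78)² = 424.6 kg·m². Taking the sense of the child's angular momentum as positive, L_{child} = m v R = (24.4)(3.58)(1.78) = 155.5 kg·m²/s.
L_i = +I_p ω_p + m v R = +(424.6)(5.47) + 155.5 = 2478 kg·m²/s.
After sticking, I_f = I_p + m R² = 424.6 + (24.4)(1.78)² = 501.9 kg·m².
ω_f = L_i / I_f = 2478 / 501.9 = 4.937 rad/s.

|ω_f| ≈ 4.94 rad/s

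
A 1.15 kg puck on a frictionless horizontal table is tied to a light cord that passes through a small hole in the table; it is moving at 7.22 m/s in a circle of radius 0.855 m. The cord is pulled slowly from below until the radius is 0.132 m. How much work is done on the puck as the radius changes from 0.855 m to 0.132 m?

Central (radial) force ⇒ zero torque about the center ⇒ m v r is constant.
v₂ = v₁ r₁ / r₂ = (7.22)(0.855) / (0.132) = 46.77 m/s.
W = ΔKE = ½m(v₂² − v₁²) = 1228 J.

W ≈ 1230 J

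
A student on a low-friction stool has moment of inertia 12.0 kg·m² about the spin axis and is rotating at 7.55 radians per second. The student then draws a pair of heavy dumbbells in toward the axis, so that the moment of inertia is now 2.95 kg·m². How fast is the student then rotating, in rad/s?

ω₂ ≈ 30.7 rad/s

With no external torque about the axis, L is conserved: I₁ω₁ = I₂ω₂.
ω₂ = I₁ω₁ / I₂ = (12.00)(7.55 rad/s) / (2.950) = 30.71 rad/s.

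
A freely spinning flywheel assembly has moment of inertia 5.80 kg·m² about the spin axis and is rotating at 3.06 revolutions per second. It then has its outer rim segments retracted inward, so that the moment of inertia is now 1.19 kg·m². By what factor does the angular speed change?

ω₂/ω₁ ≈ 4.87

With no external torque about the axis, L is conserved: I₁ω₁ = I₂ω₂.
ω₂/ω₁ = I₁/I₂ = 5.800 / 1.190 = 4.874.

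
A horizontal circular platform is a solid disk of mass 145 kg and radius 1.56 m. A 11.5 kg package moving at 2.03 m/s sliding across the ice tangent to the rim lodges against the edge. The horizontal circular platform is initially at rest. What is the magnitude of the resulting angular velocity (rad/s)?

About the central axle the impulsive forces during the collision are internal, so angular momentum about that axis is conserved.
I_p = ½(145)(1.56)² = 176.4 kg·m². Taking the sense of the package's angular momentum as positive, L_{package} = m v R = (11.5)(2.03)(1.56) = 36.42 kg·m²/s.
L_i = 0 + 36.42 = 36.42 kg·m²/s.
After sticking, I_f = I_p + m R² = 176.4 + (11.5)(1.56)² = 204.4 kg·m².
ω_f = L_i / I_f = 36.42 / 204.4 = 0.1782 rad/s.

|ω_f| ≈ 0.178 rad/s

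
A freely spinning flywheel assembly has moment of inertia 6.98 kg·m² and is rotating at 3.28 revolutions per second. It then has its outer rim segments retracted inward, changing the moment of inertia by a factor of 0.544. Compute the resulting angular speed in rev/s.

No external torque acts about the spin axis, so angular momentum is conserved.
I₂ = 0.544 × 6.98 = 3.797 kg·m².
ω₂ = I₁ω₁ / I₂ = (6.980)(3.28 rev/s) / (3.797) = 6.029 rev/s.

ω₂ ≈ 6.03 rev/s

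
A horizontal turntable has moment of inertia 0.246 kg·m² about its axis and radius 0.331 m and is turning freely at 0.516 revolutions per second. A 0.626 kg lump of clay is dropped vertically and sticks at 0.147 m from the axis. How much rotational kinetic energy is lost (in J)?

The added mass arrives with no angular momentum about the axis, and any external torque about the axis is negligible, so the system's angular momentum is conserved.
Added inertia Σmr² = (0.626)(0.147)² = 0.01353 kg·m²; I_f = 0.2460 + 0.01353 = 0.2595 kg·m².
ω_f = I_p ω_i / I_f = (0.2460)(0.516) / 0.2595 = 0.4891 rev/s.
KE_i = ½(0.2460)(3.242 rad/s)² = 1.293 J; KE_f = ½(0.2595)(3.073)² = 1.226 J.

energy lost ≈ 0.0674 J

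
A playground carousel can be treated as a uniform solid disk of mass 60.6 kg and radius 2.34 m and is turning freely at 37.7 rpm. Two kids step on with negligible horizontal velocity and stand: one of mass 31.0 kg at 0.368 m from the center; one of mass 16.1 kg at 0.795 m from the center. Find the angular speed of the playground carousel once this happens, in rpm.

The added mass arrives with no angular momentum about the center, and any external torque about the center is negligible, so the system's angular momentum is conserved.
I_p = ½(60.6)(2.34)² = 165.9 kg·m².
Added inertia Σmr² = (31.0)(0.368)² + (16.1)(0.795)² = 14.37 kg·m²; I_f = 165.9 + 14.37 = 180.3 kg·m².
ω_f = I_p ω_i / I_f = (165.9)(37.7) / 180.3 = 34.69 rpm.

ω_f ≈ 34.7 rpm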